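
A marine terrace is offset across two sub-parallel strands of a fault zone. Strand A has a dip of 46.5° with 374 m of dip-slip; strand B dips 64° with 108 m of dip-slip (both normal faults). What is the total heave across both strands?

305 m

heave_A = 374 × cos(46.5°) = 257.4 m
heave_B = 108 × cos(64°) = 47.34 m
total = 257.4 + 47.34 = 305 m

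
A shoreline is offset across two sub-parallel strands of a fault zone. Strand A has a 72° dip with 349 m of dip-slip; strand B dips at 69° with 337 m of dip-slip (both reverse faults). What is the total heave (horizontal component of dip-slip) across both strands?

heave_A = 349 × cos(72°) = 107.8 m
heave_B = 337 × cos(69°) = 120.8 m
total = 107.8 + 120.8 = 229 m

229 m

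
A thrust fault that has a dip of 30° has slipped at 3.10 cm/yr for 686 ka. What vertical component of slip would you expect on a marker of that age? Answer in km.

dip-slip = rate × time = 3.10 cm/yr × 686 ka = 21270 m
throw = dip-slip × sin(dip) = 21270 × sin(30°) = 10600 m = 10.6 km

10.6 km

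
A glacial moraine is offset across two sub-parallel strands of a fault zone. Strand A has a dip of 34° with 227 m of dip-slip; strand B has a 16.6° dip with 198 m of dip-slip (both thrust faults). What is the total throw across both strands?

throw_A = 227 × sin(34°) = 126.9 m
throw_B = 198 × sin(16.6°) = 56.57 m
total = 126.9 + 56.57 = 184 m

184 m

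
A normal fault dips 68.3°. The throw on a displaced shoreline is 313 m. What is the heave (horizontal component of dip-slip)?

125 m

heave = throw / tan(dip) = 313 / tan(68.3°) = 125 m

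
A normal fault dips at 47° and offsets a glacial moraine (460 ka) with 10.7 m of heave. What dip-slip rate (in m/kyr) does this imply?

0.0341 m/kyr

dip-slip = heave / cos(dip) = 10.7 m / cos(47°) = 15.69 m
rate = 15.69 m / 460 ka = 0.0000341 m/yr = 0.0341 m/kyr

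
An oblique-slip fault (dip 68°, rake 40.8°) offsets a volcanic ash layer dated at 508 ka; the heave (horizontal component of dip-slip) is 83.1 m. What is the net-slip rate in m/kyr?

dip-slip = heave / cos(dip) = 83.1 / cos(68°) = 221.8 m
net slip = dip-slip / sin(rake) = 221.8 / sin(40.8°) = 339.5 m
rate = 339.5 m / 508 ka = 0.000668 m/yr = 0.668 m/kyr

0.668 m/kyr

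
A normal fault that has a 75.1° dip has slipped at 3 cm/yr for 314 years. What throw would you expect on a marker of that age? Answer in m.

dip-slip = rate × time = 3 cm/yr × 314 years = 9.420 m
throw = dip-slip × sin(dip) = 9.420 × sin(75.1°) = 9.10 m

9.10 m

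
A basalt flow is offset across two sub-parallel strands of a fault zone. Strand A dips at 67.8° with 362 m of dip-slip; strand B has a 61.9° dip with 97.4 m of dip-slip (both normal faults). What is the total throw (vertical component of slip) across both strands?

throw_A = 362 × sin(67.8°) = 335.2 m
throw_B = 97.4 × sin(61.9°) = 85.92 m
total = 335.2 + 85.92 = 421 m

421 m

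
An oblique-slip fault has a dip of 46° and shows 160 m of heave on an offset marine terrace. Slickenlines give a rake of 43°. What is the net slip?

338 m

dip-slip = heave / cos(dip) = 160 / cos(46°) = 230.3 m
net slip = dip-slip / sin(rake) = 230.3 / sin(43°) = 338 m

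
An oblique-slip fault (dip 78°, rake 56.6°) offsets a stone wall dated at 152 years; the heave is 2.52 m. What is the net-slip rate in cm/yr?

dip-slip = heave / cos(dip) = 2.52 / cos(78°) = 12.12 m
net slip = dip-slip / sin(rake) = 12.12 / sin(56.6°) = 14.52 m
rate = 14.52 m / 152 years = 0.0955 m/yr = 9.55 cm/yr

9.55 cm/yr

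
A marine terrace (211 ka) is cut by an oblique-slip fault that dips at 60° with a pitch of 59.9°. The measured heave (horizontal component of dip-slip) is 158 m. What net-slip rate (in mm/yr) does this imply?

dip-slip = heave / cos(dip) = 158 / cos(60°) = 316 m
net slip = dip-slip / sin(rake) = 316 / sin(59.9°) = 365.3 m
rate = 365.3 m / 211 ka = 0.00173 m/yr = 1.73 mm/yr

1.73 mm/yr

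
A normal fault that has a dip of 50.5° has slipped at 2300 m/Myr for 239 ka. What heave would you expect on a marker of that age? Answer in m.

dip-slip = rate × time = 2300 m/Myr × 239 ka = 549.7 m
heave = dip-slip × cos(dip) = 549.7 × cos(50.5°) = 350 m

350 m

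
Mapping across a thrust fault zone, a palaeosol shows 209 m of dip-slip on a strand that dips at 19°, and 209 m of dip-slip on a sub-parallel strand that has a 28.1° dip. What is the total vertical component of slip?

166 m

throw_A = 209 × sin(19°) = 68.04 m
throw_B = 209 × sin(28.1°) = 98.44 m
total = 68.04 + 98.44 = 166 m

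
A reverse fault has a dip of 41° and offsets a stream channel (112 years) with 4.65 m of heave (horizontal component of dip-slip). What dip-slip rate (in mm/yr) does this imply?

55 mm/yr

dip-slip = heave / cos(dip) = 4.65 m / cos(41°) = 6.161 m
rate = 6.161 m / 112 years = 0.0550 m/yr = 55 mm/yr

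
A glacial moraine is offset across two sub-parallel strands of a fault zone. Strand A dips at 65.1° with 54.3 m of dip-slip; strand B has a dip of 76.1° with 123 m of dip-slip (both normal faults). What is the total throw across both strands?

169 m

throw_A = 54.3 × sin(65.1°) = 49.25 m
throw_B = 123 × sin(76.1°) = 119.4 m
total = 49.25 + 119.4 = 169 m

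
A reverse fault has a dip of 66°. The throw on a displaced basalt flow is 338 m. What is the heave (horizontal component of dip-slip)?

heave = throw / tan(dip) = 338 / tan(66°) = 150 m

150 m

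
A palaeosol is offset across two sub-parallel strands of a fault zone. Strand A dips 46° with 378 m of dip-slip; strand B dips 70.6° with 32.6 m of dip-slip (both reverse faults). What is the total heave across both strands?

heave_A = 378 × cos(46°) = 262.6 m
heave_B = 32.6 × cos(70.6°) = 10.83 m
total = 262.6 + 10.83 = 273 m

273 m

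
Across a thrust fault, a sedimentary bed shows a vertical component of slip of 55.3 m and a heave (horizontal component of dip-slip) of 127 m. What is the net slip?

net slip = √(throw² + heave²) = √(55.3² + 127²) = 139 m

139 m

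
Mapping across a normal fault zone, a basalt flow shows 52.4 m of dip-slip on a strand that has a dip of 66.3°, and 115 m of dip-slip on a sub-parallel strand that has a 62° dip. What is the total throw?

throw_A = 52.4 × sin(66.3°) = 47.98 m
throw_B = 115 × sin(62°) = 101.5 m
total = 47.98 + 101.5 = 150 m

150 m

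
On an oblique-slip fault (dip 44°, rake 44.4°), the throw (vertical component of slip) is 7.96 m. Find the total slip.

dip-slip = throw / sin(dip) = 7.96 / sin(44°) = 11.46 m
net slip = dip-slip / sin(rake) = 11.46 / sin(44.4°) = 16.4 m

16.4 m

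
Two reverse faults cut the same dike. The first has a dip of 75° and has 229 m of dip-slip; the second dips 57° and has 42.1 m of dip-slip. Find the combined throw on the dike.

257 m

throw_A = 229 × sin(75°) = 221.2 m
throw_B = 42.1 × sin(57°) = 35.31 m
total = 221.2 + 35.31 = 257 m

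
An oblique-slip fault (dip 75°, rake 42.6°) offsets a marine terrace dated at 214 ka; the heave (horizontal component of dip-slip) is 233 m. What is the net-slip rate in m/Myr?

6210 m/Myr

dip-slip = heave / cos(dip) = 233 / cos(75°) = 900.2 m
net slip = dip-slip / sin(rake) = 900.2 / sin(42.6°) = 1330 m
rate = 1330 m / 214 ka = 0.00621 m/yr = 6210 m/Myr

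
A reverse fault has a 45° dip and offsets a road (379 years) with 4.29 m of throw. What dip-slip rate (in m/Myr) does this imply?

dip-slip = throw / sin(dip) = 4.29 m / sin(45°) = 6.067 m
rate = 6.067 m / 379 years = 0.0160 m/yr = 16000 m/Myr

16000 m/Myr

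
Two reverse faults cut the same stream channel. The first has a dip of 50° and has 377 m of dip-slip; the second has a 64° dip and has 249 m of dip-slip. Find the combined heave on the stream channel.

351 m

heave_A = 377 × cos(50°) = 242.3 m
heave_B = 249 × cos(64°) = 109.2 m
total = 242.3 + 109.2 = 351 m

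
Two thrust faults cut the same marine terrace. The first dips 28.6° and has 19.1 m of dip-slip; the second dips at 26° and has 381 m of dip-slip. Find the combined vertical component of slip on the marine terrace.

176 m

throw_A = 19.1 × sin(28.6°) = 9.143 m
throw_B = 381 × sin(26°) = 167 m
total = 9.143 + 167 = 176 m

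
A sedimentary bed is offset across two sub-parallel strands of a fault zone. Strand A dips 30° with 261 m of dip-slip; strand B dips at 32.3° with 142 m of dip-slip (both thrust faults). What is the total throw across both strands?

206 m

throw_A = 261 × sin(30°) = 130.5 m
throw_B = 142 × sin(32.3°) = 75.88 m
total = 130.5 + 75.88 = 206 m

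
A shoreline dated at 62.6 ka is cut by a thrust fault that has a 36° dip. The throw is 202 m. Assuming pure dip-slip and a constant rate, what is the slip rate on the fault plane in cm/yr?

0.549 cm/yr

dip-slip = throw / sin(dip) = 202 m / sin(36°) = 343.7 m
rate = 343.7 m / 62.6 ka = 0.00549 m/yr = 0.549 cm/yr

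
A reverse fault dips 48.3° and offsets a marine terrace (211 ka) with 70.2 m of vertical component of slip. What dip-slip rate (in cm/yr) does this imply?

dip-slip = throw / sin(dip) = 70.2 m / sin(48.3°) = 94.02 m
rate = 94.02 m / 211 ka = 0.000446 m/yr = 0.0446 cm/yr

0.0446 cm/yr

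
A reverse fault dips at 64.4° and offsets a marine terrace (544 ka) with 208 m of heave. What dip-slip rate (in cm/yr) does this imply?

dip-slip = heave / cos(dip) = 208 m / cos(64.4°) = 481.4 m
rate = 481.4 m / 544 ka = 0.000885 m/yr = 0.0885 cm/yr

0.0885 cm/yr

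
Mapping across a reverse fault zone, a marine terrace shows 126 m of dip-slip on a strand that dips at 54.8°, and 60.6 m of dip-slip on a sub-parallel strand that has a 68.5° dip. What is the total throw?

throw_A = 126 × sin(54.8°) = 103 m
throw_B = 60.6 × sin(68.5°) = 56.38 m
total = 103 + 56.38 = 159 m

159 m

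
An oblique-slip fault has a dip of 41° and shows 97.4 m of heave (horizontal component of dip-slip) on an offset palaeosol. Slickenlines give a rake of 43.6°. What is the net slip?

dip-slip = heave / cos(dip) = 97.4 / cos(41°) = 129.1 m
net slip = dip-slip / sin(rake) = 129.1 / sin(43.6°) = 187 m

187 m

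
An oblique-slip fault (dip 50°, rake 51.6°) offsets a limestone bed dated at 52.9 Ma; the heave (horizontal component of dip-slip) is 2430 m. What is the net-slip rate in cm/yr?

0.00912 cm/yr

dip-slip = heave / cos(dip) = 2430 / cos(50°) = 3780 m
net slip = dip-slip / sin(rake) = 3780 / sin(51.6°) = 4824 m
rate = 4824 m / 52.9 Ma = 0.0000912 m/yr = 0.00912 cm/yr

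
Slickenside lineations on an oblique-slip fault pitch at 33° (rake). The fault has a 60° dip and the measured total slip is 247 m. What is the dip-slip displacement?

dip-slip = net slip × sin(rake) = 247 m × sin(33°) = 135 m

135 m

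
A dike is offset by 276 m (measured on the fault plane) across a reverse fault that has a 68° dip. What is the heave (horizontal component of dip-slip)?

heave = dip-slip × cos(dip) = 276 m × cos(68°) = 103 m

103 m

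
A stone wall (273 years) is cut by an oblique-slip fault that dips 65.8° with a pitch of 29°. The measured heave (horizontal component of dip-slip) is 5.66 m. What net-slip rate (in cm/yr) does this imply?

dip-slip = heave / cos(dip) = 5.66 / cos(65.8°) = 13.81 m
net slip = dip-slip / sin(rake) = 13.81 / sin(29°) = 28.48 m
rate = 28.48 m / 273 years = 0.104 m/yr = 10.4 cm/yr

10.4 cm/yr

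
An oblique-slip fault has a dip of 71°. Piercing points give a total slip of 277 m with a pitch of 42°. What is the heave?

dip-slip = net slip × sin(rake) = 277 m × sin(42°) = 185.3 m
heave = dip-slip × cos(dip) = 185.3 × cos(71°) = 60.3 m

60.3 m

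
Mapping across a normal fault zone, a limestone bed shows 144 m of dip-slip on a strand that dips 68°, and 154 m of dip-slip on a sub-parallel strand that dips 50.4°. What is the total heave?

152 m

heave_A = 144 × cos(68°) = 53.94 m
heave_B = 154 × cos(50.4°) = 98.16 m
total = 53.94 + 98.16 = 152 m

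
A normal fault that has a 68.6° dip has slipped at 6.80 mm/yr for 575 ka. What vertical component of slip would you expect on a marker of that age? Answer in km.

dip-slip = rate × time = 6.80 mm/yr × 575 ka = 3910 m
throw = dip-slip × sin(dip) = 3910 × sin(68.6°) = 3640 m = 3.64 km

3.64 km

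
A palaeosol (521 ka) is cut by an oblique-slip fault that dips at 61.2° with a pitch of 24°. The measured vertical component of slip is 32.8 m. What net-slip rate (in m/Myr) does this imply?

dip-slip = throw / sin(dip) = 32.8 / sin(61.2°) = 37.43 m
net slip = dip-slip / sin(rake) = 37.43 / sin(24°) = 92.02 m
rate = 92.02 m / 521 ka = 0.000177 m/yr = 177 m/Myr

177 m/Myr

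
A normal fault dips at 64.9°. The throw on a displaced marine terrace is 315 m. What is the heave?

148 m

heave = throw / tan(dip) = 315 / tan(64.9°) = 148 m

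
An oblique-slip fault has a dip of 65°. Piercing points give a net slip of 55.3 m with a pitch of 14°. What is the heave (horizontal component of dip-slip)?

5.65 m

dip-slip = net slip × sin(rake) = 55.3 m × sin(14°) = 13.38 m
heave = dip-slip × cos(dip) = 13.38 × cos(65°) = 5.65 m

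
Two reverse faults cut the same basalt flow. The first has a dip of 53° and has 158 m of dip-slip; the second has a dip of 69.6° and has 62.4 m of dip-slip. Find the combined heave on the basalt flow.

117 m

heave_A = 158 × cos(53°) = 95.09 m
heave_B = 62.4 × cos(69.6°) = 21.75 m
total = 95.09 + 21.75 = 117 m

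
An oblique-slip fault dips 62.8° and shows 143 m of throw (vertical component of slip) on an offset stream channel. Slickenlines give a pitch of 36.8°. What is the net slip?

268 m

dip-slip = throw / sin(dip) = 143 / sin(62.8°) = 160.8 m
net slip = dip-slip / sin(rake) = 160.8 / sin(36.8°) = 268 m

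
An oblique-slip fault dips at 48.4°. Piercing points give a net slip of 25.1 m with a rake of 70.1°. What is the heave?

15.7 m

dip-slip = net slip × sin(rake) = 25.1 m × sin(70.1°) = 23.60 m
heave = dip-slip × cos(dip) = 23.60 × cos(48.4°) = 15.7 m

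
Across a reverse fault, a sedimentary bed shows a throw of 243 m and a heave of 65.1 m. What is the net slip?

net slip = √(throw² + heave²) = √(243² + 65.1²) = 252 m

252 m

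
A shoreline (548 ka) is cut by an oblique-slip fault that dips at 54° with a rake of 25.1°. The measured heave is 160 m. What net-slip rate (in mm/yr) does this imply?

dip-slip = heave / cos(dip) = 160 / cos(54°) = 272.2 m
net slip = dip-slip / sin(rake) = 272.2 / sin(25.1°) = 641.7 m
rate = 641.7 m / 548 ka = 0.00117 m/yr = 1.17 mm/yr

1.17 mm/yr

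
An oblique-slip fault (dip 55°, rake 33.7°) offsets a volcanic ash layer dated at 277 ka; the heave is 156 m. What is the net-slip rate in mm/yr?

dip-slip = heave / cos(dip) = 156 / cos(55°) = 272 m
net slip = dip-slip / sin(rake) = 272 / sin(33.7°) = 490.2 m
rate = 490.2 m / 277 ka = 0.00177 m/yr = 1.77 mm/yr

1.77 mm/yr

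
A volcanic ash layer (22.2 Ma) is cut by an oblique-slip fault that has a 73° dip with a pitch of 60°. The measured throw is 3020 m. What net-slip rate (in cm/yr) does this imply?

0.0164 cm/yr

dip-slip = throw / sin(dip) = 3020 / sin(73°) = 3158 m
net slip = dip-slip / sin(rake) = 3158 / sin(60°) = 3647 m
rate = 3647 m / 22.2 Ma = 0.000164 m/yr = 0.0164 cm/yr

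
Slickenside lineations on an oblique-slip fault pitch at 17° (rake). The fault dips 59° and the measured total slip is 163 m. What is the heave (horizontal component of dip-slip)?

24.5 m

dip-slip = net slip × sin(rake) = 163 m × sin(17°) = 47.66 m
heave = dip-slip × cos(dip) = 47.66 × cos(59°) = 24.5 m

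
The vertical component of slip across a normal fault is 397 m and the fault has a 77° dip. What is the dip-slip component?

dip-slip = throw / sin(dip) = 397 / sin(77°) = 407 m

407 m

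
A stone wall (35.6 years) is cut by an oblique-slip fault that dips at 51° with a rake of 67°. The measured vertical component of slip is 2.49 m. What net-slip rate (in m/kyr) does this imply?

dip-slip = throw / sin(dip) = 2.49 / sin(51°) = 3.204 m
net slip = dip-slip / sin(rake) = 3.204 / sin(67°) = 3.481 m
rate = 3.481 m / 35.6 years = 0.0978 m/yr = 97.8 m/kyr

97.8 m/kyr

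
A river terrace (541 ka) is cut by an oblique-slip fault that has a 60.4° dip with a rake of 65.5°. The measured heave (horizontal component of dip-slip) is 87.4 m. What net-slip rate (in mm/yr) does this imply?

0.359 mm/yr

dip-slip = heave / cos(dip) = 87.4 / cos(60.4°) = 176.9 m
net slip = dip-slip / sin(rake) = 176.9 / sin(65.5°) = 194.5 m
rate = 194.5 m / 541 ka = 0.000359 m/yr = 0.359 mm/yr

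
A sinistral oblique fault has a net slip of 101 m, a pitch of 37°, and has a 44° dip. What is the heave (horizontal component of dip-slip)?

43.7 m

dip-slip = net slip × sin(rake) = 101 m × sin(37°) = 60.78 m
heave = dip-slip × cos(dip) = 60.78 × cos(44°) = 43.7 m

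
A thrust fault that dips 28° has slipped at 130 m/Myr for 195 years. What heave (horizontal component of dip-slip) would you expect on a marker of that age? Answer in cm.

2.24 cm

dip-slip = rate × time = 130 m/Myr × 195 years = 0.02535 m
heave = dip-slip × cos(dip) = 0.02535 × cos(28°) = 0.0224 m = 2.24 cm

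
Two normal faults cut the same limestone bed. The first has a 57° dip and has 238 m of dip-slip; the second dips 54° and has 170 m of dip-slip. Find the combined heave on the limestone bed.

230 m

heave_A = 238 × cos(57°) = 129.6 m
heave_B = 170 × cos(54°) = 99.92 m
total = 129.6 + 99.92 = 230 m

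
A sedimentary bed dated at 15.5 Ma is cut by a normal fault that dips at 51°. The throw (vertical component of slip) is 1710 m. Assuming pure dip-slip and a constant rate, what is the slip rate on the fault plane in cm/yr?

0.0142 cm/yr

dip-slip = throw / sin(dip) = 1710 m / sin(51°) = 2200 m
rate = 2200 m / 15.5 Ma = 0.000142 m/yr = 0.0142 cm/yr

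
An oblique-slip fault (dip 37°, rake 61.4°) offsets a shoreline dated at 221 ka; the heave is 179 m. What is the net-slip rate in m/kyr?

1.16 m/kyr

dip-slip = heave / cos(dip) = 179 / cos(37°) = 224.1 m
net slip = dip-slip / sin(rake) = 224.1 / sin(61.4°) = 255.3 m
rate = 255.3 m / 221 ka = 0.00116 m/yr = 1.16 m/kyr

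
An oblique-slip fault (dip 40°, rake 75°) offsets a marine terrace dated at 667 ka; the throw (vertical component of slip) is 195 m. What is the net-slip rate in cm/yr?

0.0471 cm/yr

dip-slip = throw / sin(dip) = 195 / sin(40°) = 303.4 m
net slip = dip-slip / sin(rake) = 303.4 / sin(75°) = 314.1 m
rate = 314.1 m / 667 ka = 0.000471 m/yr = 0.0471 cm/yr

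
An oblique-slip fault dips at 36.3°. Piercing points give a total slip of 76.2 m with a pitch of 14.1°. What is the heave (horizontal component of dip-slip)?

15 m

dip-slip = net slip × sin(rake) = 76.2 m × sin(14.1°) = 18.56 m
heave = dip-slip × cos(dip) = 18.56 × cos(36.3°) = 15 m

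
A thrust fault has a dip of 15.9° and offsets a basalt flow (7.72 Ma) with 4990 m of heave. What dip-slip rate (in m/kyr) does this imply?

dip-slip = heave / cos(dip) = 4990 m / cos(15.9°) = 5189 m
rate = 5189 m / 7.72 Ma = 0.000672 m/yr = 0.672 m/kyr

0.672 m/kyr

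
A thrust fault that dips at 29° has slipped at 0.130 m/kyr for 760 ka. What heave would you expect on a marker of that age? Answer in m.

dip-slip = rate × time = 0.130 m/kyr × 760 ka = 98.80 m
heave = dip-slip × cos(dip) = 98.80 × cos(29°) = 86.4 m

86.4 m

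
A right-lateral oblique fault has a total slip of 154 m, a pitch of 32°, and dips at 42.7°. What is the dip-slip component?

81.6 m

dip-slip = net slip × sin(rake) = 154 m × sin(32°) = 81.6 m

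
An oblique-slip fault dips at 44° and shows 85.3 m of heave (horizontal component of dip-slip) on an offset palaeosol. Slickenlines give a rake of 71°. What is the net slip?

dip-slip = heave / cos(dip) = 85.3 / cos(44°) = 118.6 m
net slip = dip-slip / sin(rake) = 118.6 / sin(71°) = 125 m

125 m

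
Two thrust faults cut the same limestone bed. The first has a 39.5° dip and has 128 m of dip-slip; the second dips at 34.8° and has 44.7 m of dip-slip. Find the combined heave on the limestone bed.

135 m

heave_A = 128 × cos(39.5°) = 98.77 m
heave_B = 44.7 × cos(34.8°) = 36.71 m
total = 98.77 + 36.71 = 135 m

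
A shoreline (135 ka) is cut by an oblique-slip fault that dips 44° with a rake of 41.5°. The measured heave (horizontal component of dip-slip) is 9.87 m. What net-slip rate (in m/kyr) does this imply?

dip-slip = heave / cos(dip) = 9.87 / cos(44°) = 13.72 m
net slip = dip-slip / sin(rake) = 13.72 / sin(41.5°) = 20.71 m
rate = 20.71 m / 135 ka = 0.000153 m/yr = 0.153 m/kyr

0.153 m/kyr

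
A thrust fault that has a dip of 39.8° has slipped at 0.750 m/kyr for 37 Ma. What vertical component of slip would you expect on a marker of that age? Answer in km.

17.8 km

dip-slip = rate × time = 0.750 m/kyr × 37 Ma = 27750 m
throw = dip-slip × sin(dip) = 27750 × sin(39.8°) = 17800 m = 17.8 km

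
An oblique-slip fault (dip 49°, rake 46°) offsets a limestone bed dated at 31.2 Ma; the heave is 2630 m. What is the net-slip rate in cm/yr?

dip-slip = heave / cos(dip) = 2630 / cos(49°) = 4009 m
net slip = dip-slip / sin(rake) = 4009 / sin(46°) = 5573 m
rate = 5573 m / 31.2 Ma = 0.000179 m/yr = 0.0179 cm/yr

0.0179 cm/yr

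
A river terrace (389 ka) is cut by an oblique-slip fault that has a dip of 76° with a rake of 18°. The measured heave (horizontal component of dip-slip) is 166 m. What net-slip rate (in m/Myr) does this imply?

5710 m/Myr

dip-slip = heave / cos(dip) = 166 / cos(76°) = 686.2 m
net slip = dip-slip / sin(rake) = 686.2 / sin(18°) = 2220 m
rate = 2220 m / 389 ka = 0.00571 m/yr = 5710 m/Myr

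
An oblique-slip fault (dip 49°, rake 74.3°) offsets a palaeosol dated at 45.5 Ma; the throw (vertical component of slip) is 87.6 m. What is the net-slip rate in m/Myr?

dip-slip = throw / sin(dip) = 87.6 / sin(49°) = 116.1 m
net slip = dip-slip / sin(rake) = 116.1 / sin(74.3°) = 120.6 m
rate = 120.6 m / 45.5 Ma = 0.00000265 m/yr = 2.65 m/Myr

2.65 m/Myr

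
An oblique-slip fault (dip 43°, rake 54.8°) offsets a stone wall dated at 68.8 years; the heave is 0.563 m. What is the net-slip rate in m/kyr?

dip-slip = heave / cos(dip) = 0.563 / cos(43°) = 0.7698 m
net slip = dip-slip / sin(rake) = 0.7698 / sin(54.8°) = 0.9421 m
rate = 0.9421 m / 68.8 years = 0.0137 m/yr = 13.7 m/kyr

13.7 m/kyr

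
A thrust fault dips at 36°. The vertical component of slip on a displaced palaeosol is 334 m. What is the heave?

heave = throw / tan(dip) = 334 / tan(36°) = 460 m

460 m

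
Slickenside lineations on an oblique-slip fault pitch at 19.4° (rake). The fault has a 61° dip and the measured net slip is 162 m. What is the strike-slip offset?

strike-slip = net slip × cos(rake) = 162 m × cos(19.4°) = 153 m

153 m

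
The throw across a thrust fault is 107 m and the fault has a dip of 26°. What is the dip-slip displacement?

244 m

dip-slip = throw / sin(dip) = 107 / sin(26°) = 244 m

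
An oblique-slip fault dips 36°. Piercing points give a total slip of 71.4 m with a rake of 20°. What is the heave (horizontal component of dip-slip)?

dip-slip = net slip × sin(rake) = 71.4 m × sin(20°) = 24.42 m
heave = dip-slip × cos(dip) = 24.42 × cos(36°) = 19.8 m

19.8 m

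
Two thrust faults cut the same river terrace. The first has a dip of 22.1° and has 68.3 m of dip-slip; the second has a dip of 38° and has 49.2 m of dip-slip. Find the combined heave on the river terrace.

102 m

heave_A = 68.3 × cos(22.1°) = 63.28 m
heave_B = 49.2 × cos(38°) = 38.77 m
total = 63.28 + 38.77 = 102 m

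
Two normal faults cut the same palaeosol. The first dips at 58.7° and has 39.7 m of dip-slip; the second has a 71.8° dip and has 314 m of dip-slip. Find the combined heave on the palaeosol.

119 m

heave_A = 39.7 × cos(58.7°) = 20.62 m
heave_B = 314 × cos(71.8°) = 98.07 m
total = 20.62 + 98.07 = 119 m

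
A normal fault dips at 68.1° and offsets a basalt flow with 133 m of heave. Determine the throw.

throw = heave × tan(dip) = 133 × tan(68.1°) = 331 m

331 m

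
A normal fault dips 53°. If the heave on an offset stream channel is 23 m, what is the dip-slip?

38.2 m

dip-slip = heave / cos(dip) = 23 / cos(53°) = 38.2 m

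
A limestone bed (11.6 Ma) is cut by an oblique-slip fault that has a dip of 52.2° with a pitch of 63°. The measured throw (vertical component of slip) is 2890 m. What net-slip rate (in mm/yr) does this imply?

dip-slip = throw / sin(dip) = 2890 / sin(52.2°) = 3658 m
net slip = dip-slip / sin(rake) = 3658 / sin(63°) = 4105 m
rate = 4105 m / 11.6 Ma = 0.000354 m/yr = 0.354 mm/yr

0.354 mm/yr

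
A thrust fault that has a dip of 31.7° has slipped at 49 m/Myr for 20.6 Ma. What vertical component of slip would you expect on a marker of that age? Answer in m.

dip-slip = rate × time = 49 m/Myr × 20.6 Ma = 1009 m
throw = dip-slip × sin(dip) = 1009 × sin(31.7°) = 530 m

530 m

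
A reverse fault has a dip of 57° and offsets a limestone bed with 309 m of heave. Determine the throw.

476 m

throw = heave × tan(dip) = 309 × tan(57°) = 476 m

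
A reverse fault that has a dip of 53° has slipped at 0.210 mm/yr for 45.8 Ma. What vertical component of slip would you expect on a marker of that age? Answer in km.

dip-slip = rate × time = 0.210 mm/yr × 45.8 Ma = 9618 m
throw = dip-slip × sin(dip) = 9618 × sin(53°) = 7680 m = 7.68 km

7.68 km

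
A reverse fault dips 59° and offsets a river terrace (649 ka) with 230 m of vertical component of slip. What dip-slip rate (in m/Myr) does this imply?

dip-slip = throw / sin(dip) = 230 m / sin(59°) = 268.3 m
rate = 268.3 m / 649 ka = 0.000413 m/yr = 413 m/Myr

413 m/Myr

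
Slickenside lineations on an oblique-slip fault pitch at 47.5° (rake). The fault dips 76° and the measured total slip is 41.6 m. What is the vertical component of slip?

29.8 m

dip-slip = net slip × sin(rake) = 41.6 m × sin(47.5°) = 30.67 m
throw = dip-slip × sin(dip) = 30.67 × sin(76°) = 29.8 m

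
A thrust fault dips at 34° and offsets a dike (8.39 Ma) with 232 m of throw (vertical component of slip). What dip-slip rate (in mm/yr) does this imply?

dip-slip = throw / sin(dip) = 232 m / sin(34°) = 414.9 m
rate = 414.9 m / 8.39 Ma = 0.0000494 m/yr = 0.0494 mm/yr

0.0494 mm/yr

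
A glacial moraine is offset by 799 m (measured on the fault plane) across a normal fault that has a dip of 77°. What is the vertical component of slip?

throw = dip-slip × sin(dip) = 799 m × sin(77°) = 779 m

779 m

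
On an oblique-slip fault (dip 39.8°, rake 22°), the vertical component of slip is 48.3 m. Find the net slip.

dip-slip = throw / sin(dip) = 48.3 / sin(39.8°) = 75.46 m
net slip = dip-slip / sin(rake) = 75.46 / sin(22°) = 201 m

201 m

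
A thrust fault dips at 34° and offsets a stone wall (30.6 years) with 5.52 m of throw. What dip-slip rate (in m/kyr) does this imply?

323 m/kyr

dip-slip = throw / sin(dip) = 5.52 m / sin(34°) = 9.871 m
rate = 9.871 m / 30.6 years = 0.323 m/yr = 323 m/kyr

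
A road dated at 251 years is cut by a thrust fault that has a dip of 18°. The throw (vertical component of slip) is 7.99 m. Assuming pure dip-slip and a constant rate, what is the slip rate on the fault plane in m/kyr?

103 m/kyr

dip-slip = throw / sin(dip) = 7.99 m / sin(18°) = 25.86 m
rate = 25.86 m / 251 years = 0.103 m/yr = 103 m/kyr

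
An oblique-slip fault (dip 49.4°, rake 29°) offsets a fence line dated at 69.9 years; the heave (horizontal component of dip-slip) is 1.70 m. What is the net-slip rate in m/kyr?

dip-slip = heave / cos(dip) = 1.70 / cos(49.4°) = 2.612 m
net slip = dip-slip / sin(rake) = 2.612 / sin(29°) = 5.388 m
rate = 5.388 m / 69.9 years = 0.0771 m/yr = 77.1 m/kyr

77.1 m/kyr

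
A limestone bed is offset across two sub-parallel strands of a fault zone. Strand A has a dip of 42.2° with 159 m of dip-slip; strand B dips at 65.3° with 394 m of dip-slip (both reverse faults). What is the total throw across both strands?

465 m

throw_A = 159 × sin(42.2°) = 106.8 m
throw_B = 394 × sin(65.3°) = 358 m
total = 106.8 + 358 = 465 m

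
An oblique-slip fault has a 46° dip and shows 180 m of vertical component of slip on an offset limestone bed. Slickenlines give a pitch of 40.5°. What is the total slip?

dip-slip = throw / sin(dip) = 180 / sin(46°) = 250.2 m
net slip = dip-slip / sin(rake) = 250.2 / sin(40.5°) = 385 m

385 m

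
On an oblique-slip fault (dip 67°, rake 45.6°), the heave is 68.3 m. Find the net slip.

245 m

dip-slip = heave / cos(dip) = 68.3 / cos(67°) = 174.8 m
net slip = dip-slip / sin(rake) = 174.8 / sin(45.6°) = 245 m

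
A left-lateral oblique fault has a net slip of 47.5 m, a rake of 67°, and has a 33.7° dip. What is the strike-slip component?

18.6 m

strike-slip = net slip × cos(rake) = 47.5 m × cos(67°) = 18.6 m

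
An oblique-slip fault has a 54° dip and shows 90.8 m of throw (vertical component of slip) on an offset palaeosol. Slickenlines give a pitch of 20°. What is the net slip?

dip-slip = throw / sin(dip) = 90.8 / sin(54°) = 112.2 m
net slip = dip-slip / sin(rake) = 112.2 / sin(20°) = 328 m

328 m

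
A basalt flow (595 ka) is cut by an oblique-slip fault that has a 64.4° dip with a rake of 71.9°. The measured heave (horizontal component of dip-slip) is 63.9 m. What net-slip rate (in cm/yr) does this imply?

dip-slip = heave / cos(dip) = 63.9 / cos(64.4°) = 147.9 m
net slip = dip-slip / sin(rake) = 147.9 / sin(71.9°) = 155.6 m
rate = 155.6 m / 595 ka = 0.000261 m/yr = 0.0261 cm/yr

0.0261 cm/yr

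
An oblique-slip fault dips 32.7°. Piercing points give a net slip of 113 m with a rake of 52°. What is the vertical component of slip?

48.1 m

dip-slip = net slip × sin(rake) = 113 m × sin(52°) = 89.05 m
throw = dip-slip × sin(dip) = 89.05 × sin(32.7°) = 48.1 m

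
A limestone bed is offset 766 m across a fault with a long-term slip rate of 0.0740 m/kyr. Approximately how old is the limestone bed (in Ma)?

age = offset / rate = 766 m / (0.0740 m/kyr) = 1.04e+07 yr = 10.4 Ma

10.4 Ma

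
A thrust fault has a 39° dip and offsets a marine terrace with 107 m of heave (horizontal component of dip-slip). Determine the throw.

throw = heave × tan(dip) = 107 × tan(39°) = 86.6 m

86.6 m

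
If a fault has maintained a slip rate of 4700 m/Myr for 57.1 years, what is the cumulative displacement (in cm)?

slip = rate × time = 4700 m/Myr × 57.1 years = 0.268 m = 26.8 cm

26.8 cm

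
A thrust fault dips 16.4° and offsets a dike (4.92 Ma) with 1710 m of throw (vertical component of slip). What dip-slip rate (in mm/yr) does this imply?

1.23 mm/yr

dip-slip = throw / sin(dip) = 1710 m / sin(16.4°) = 6056 m
rate = 6056 m / 4.92 Ma = 0.00123 m/yr = 1.23 mm/yr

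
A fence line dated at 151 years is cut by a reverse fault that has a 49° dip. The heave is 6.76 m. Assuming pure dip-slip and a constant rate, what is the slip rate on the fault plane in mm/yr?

68.2 mm/yr

dip-slip = heave / cos(dip) = 6.76 m / cos(49°) = 10.30 m
rate = 10.30 m / 151 years = 0.0682 m/yr = 68.2 mm/yr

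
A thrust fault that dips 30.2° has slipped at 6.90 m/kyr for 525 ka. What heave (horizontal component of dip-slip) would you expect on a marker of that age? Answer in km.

dip-slip = rate × time = 6.90 m/kyr × 525 ka = 3623 m
heave = dip-slip × cos(dip) = 3623 × cos(30.2°) = 3130 m = 3.13 km

3.13 km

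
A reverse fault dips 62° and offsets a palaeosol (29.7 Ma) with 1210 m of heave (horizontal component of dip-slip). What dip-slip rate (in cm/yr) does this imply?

dip-slip = heave / cos(dip) = 1210 m / cos(62°) = 2577 m
rate = 2577 m / 29.7 Ma = 0.0000868 m/yr = 0.00868 cm/yr

0.00868 cm/yr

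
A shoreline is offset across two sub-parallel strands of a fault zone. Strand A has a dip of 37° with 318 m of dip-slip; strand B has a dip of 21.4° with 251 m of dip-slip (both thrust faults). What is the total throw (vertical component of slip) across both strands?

throw_A = 318 × sin(37°) = 191.4 m
throw_B = 251 × sin(21.4°) = 91.58 m
total = 191.4 + 91.58 = 283 m

283 m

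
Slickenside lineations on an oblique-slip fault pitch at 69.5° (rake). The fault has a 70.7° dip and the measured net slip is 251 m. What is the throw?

222 m

dip-slip = net slip × sin(rake) = 251 m × sin(69.5°) = 235.1 m
throw = dip-slip × sin(dip) = 235.1 × sin(70.7°) = 222 m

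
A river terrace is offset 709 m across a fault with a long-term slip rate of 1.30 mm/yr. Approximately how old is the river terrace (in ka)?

age = offset / rate = 709 m / (1.30 mm/yr) = 545000 yr = 545 ka

545 ka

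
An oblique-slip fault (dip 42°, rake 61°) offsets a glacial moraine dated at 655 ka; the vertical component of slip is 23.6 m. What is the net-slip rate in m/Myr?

61.6 m/Myr

dip-slip = throw / sin(dip) = 23.6 / sin(42°) = 35.27 m
net slip = dip-slip / sin(rake) = 35.27 / sin(61°) = 40.33 m
rate = 40.33 m / 655 ka = 0.0000616 m/yr = 61.6 m/Myr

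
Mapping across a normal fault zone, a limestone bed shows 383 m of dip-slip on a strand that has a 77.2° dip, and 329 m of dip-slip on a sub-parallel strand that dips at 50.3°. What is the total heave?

295 m

heave_A = 383 × cos(77.2°) = 84.85 m
heave_B = 329 × cos(50.3°) = 210.2 m
total = 84.85 + 210.2 = 295 m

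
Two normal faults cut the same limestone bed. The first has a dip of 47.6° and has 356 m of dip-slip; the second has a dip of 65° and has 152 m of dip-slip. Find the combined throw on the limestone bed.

throw_A = 356 × sin(47.6°) = 262.9 m
throw_B = 152 × sin(65°) = 137.8 m
total = 262.9 + 137.8 = 401 m

401 m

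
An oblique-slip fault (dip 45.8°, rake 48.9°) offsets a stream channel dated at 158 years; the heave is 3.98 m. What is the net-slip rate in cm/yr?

4.79 cm/yr

dip-slip = heave / cos(dip) = 3.98 / cos(45.8°) = 5.709 m
net slip = dip-slip / sin(rake) = 5.709 / sin(48.9°) = 7.576 m
rate = 7.576 m / 158 years = 0.0479 m/yr = 4.79 cm/yr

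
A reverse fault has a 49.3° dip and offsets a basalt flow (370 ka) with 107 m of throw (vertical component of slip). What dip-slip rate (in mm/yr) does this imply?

0.381 mm/yr

dip-slip = throw / sin(dip) = 107 m / sin(49.3°) = 141.1 m
rate = 141.1 m / 370 ka = 0.000381 m/yr = 0.381 mm/yr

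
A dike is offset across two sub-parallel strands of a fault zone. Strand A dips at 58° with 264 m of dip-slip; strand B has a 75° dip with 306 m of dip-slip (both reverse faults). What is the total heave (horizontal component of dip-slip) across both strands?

heave_A = 264 × cos(58°) = 139.9 m
heave_B = 306 × cos(75°) = 79.20 m
total = 139.9 + 79.20 = 219 m

219 m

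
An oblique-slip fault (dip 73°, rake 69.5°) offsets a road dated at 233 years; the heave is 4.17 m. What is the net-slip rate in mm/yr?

65.4 mm/yr

dip-slip = heave / cos(dip) = 4.17 / cos(73°) = 14.26 m
net slip = dip-slip / sin(rake) = 14.26 / sin(69.5°) = 15.23 m
rate = 15.23 m / 233 years = 0.0654 m/yr = 65.4 mm/yr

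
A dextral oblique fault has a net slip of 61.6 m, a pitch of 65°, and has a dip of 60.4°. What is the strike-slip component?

26 m

strike-slip = net slip × cos(rake) = 61.6 m × cos(65°) = 26 m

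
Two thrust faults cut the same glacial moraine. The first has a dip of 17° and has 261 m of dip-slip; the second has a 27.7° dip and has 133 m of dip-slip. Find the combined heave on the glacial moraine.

367 m

heave_A = 261 × cos(17°) = 249.6 m
heave_B = 133 × cos(27.7°) = 117.8 m
total = 249.6 + 117.8 = 367 m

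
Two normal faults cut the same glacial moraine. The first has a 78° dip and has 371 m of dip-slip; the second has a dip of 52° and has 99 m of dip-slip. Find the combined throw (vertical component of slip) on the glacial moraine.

441 m

throw_A = 371 × sin(78°) = 362.9 m
throw_B = 99 × sin(52°) = 78.01 m
total = 362.9 + 78.01 = 441 m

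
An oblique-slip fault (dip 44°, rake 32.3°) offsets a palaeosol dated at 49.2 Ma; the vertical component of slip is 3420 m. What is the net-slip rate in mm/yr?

0.187 mm/yr

dip-slip = throw / sin(dip) = 3420 / sin(44°) = 4923 m
net slip = dip-slip / sin(rake) = 4923 / sin(32.3°) = 9214 m
rate = 9214 m / 49.2 Ma = 0.000187 m/yr = 0.187 mm/yr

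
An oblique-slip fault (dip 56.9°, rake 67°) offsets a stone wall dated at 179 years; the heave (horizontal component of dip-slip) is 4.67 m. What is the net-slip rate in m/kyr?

dip-slip = heave / cos(dip) = 4.67 / cos(56.9°) = 8.552 m
net slip = dip-slip / sin(rake) = 8.552 / sin(67°) = 9.290 m
rate = 9.290 m / 179 years = 0.0519 m/yr = 51.9 m/kyr

51.9 m/kyr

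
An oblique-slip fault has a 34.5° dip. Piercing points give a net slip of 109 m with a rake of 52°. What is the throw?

48.7 m

dip-slip = net slip × sin(rake) = 109 m × sin(52°) = 85.89 m
throw = dip-slip × sin(dip) = 85.89 × sin(34.5°) = 48.7 m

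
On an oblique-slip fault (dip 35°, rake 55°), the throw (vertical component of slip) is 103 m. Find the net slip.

dip-slip = throw / sin(dip) = 103 / sin(35°) = 179.6 m
net slip = dip-slip / sin(rake) = 179.6 / sin(55°) = 219 m

219 m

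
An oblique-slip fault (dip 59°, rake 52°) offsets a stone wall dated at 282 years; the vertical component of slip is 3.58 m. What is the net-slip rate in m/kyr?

18.8 m/kyr

dip-slip = throw / sin(dip) = 3.58 / sin(59°) = 4.177 m
net slip = dip-slip / sin(rake) = 4.177 / sin(52°) = 5.300 m
rate = 5.300 m / 282 years = 0.0188 m/yr = 18.8 m/kyr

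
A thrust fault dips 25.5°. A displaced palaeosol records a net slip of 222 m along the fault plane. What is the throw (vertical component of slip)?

throw = dip-slip × sin(dip) = 222 m × sin(25.5°) = 95.6 m

95.6 m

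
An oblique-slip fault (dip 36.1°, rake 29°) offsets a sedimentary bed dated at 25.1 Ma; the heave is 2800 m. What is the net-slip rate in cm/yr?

0.0285 cm/yr

dip-slip = heave / cos(dip) = 2800 / cos(36.1°) = 3465 m
net slip = dip-slip / sin(rake) = 3465 / sin(29°) = 7148 m
rate = 7148 m / 25.1 Ma = 0.000285 m/yr = 0.0285 cm/yr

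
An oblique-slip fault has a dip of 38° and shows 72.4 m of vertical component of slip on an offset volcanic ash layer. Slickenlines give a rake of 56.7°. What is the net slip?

141 m

dip-slip = throw / sin(dip) = 72.4 / sin(38°) = 117.6 m
net slip = dip-slip / sin(rake) = 117.6 / sin(56.7°) = 141 m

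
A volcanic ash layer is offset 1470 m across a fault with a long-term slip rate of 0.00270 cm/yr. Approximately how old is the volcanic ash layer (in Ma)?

age = offset / rate = 1470 m / (0.00270 cm/yr) = 5.44e+07 yr = 54.4 Ma

54.4 Ma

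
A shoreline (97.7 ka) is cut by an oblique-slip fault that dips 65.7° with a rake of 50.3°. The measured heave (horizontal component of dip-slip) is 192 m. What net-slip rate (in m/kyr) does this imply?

dip-slip = heave / cos(dip) = 192 / cos(65.7°) = 466.6 m
net slip = dip-slip / sin(rake) = 466.6 / sin(50.3°) = 606.4 m
rate = 606.4 m / 97.7 ka = 0.00621 m/yr = 6.21 m/kyr

6.21 m/kyr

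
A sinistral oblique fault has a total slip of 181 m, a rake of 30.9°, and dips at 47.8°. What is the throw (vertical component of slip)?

dip-slip = net slip × sin(rake) = 181 m × sin(30.9°) = 92.95 m
throw = dip-slip × sin(dip) = 92.95 × sin(47.8°) = 68.9 m

68.9 m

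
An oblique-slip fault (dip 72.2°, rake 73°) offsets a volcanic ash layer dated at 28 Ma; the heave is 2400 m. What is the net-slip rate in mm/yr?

0.293 mm/yr

dip-slip = heave / cos(dip) = 2400 / cos(72.2°) = 7851 m
net slip = dip-slip / sin(rake) = 7851 / sin(73°) = 8210 m
rate = 8210 m / 28 Ma = 0.000293 m/yr = 0.293 mm/yr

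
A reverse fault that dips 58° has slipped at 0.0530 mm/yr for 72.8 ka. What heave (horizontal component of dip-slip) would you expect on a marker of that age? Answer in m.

dip-slip = rate × time = 0.0530 mm/yr × 72.8 ka = 3.858 m
heave = dip-slip × cos(dip) = 3.858 × cos(58°) = 2.04 m

2.04 m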